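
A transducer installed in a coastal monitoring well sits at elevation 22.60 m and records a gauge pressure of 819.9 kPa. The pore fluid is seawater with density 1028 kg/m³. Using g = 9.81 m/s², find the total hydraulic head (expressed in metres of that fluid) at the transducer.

h ≈ 103.90 m

ψ = P/(ρg) = 819.9×1000 / (1028 × 9.81) = 81.30 m.
h = z + ψ = 22.60 + 81.30 = 103.90 m.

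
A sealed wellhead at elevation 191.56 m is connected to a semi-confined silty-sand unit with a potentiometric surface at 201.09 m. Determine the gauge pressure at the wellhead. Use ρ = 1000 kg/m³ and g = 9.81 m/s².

P ≈ 93.5 kPa

Head above the cap: Δh = 201.09 − 191.56 = 9.53 m.
P = ρgΔh = 1000 × 9.81 × 9.53 = 93489 Pa ≈ 93.5 kPa.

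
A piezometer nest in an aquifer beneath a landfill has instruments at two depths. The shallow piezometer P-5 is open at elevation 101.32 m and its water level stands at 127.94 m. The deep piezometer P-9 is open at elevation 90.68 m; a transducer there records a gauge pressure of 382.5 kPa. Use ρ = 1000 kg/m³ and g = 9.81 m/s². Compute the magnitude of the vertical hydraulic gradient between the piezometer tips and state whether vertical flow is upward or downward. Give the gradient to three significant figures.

Total head at P-5: h = 127.94 m (water level in the standpipe).
Pressure head at P-9: ψ = P/(ρg) = 382.5×1000 / (1000 × 9.81) = 38.99 m.
Total head at P-9: h = z + ψ = 90.68 + 38.99 = 129.67 m.
Δh = h(P-5) − h(P-9) = 127.94 − 129.67 = -1.73 m.
Vertical separation Δz = 101.32 − 90.68 = 10.64 m.
|i_v| = |Δh| / Δz = 1.73 / 10.64 = 0.163.
Head is higher in the deep piezometer, so vertical flow is upward (discharge condition).

|i_v| ≈ 0.163; vertical flow is upward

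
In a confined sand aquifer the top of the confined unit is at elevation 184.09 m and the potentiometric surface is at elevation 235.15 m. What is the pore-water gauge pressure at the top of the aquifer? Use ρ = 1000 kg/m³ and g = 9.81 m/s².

P ≈ 501 kPa

Pressure head at the aquifer top: ψ = h − z = 235.15 − 184.09 = 51.06 m.
P = ρgψ = 1000 × 9.81 × 51.06 = 500899 Pa ≈ 501 kPa.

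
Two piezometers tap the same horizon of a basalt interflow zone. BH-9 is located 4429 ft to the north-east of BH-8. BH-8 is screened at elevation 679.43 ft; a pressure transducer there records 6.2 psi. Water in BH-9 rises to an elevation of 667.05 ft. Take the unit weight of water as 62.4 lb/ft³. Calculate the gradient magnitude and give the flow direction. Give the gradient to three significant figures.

Pressure head at BH-8: ψ = 144·P/γ = 144 × 6.2 / 62.4 = 14.31 ft.
Total head at BH-8: h = z + ψ = 679.43 + 14.31 = 693.74 ft.
Total head at BH-9: h = 667.05 ft (water level in the piezometer is the total head).
Head difference: h(BH-8) − h(BH-9) = 693.74 − 667.05 = 26.69 ft.
Hydraulic gradient: i = |Δh| / L = 26.69 / 4429 = 0.00603.
Flow is from higher to lower head: from BH-8 toward BH-9, i.e. toward the north-east.

i ≈ 0.00603; groundwater flows toward the north-east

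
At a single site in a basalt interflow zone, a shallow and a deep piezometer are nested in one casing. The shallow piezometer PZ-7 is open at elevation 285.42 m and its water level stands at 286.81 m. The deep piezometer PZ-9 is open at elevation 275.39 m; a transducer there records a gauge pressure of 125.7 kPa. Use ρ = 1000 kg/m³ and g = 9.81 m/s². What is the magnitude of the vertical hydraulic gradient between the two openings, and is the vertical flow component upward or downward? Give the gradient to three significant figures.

Total head at PZ-7: h = 286.81 m (water level in the standpipe).
Pressure head at PZ-9: ψ = P/(ρg) = 125.7×1000 / (1000 × 9.81) = 12.81 m.
Total head at PZ-9: h = z + ψ = 275.39 + 12.81 = 288.20 m.
Δh = h(PZ-7) − h(PZ-9) = 286.81 − 288.20 = -1.39 m.
Vertical separation Δz = 285.42 − 275.39 = 10.03 m.
|i_v| = |Δh| / Δz = 1.39 / 10.03 = 0.139.
Head is higher in the deep piezometer, so vertical flow is upward (discharge condition).

|i_v| ≈ 0.139; vertical flow is upward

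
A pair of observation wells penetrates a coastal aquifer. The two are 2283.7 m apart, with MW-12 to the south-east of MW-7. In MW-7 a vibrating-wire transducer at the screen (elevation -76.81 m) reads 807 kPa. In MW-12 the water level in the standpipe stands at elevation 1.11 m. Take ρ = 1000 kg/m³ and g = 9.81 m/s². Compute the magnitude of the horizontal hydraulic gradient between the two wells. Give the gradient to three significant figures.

i ≈ 0.00190

Pressure head at MW-7: ψ = P/(ρg) = 807×1000 / (1000 × 9.81) = 82.26 m.
Total head at MW-7: h = z + ψ = -76.81 + 82.26 = 5.45 m.
Total head at MW-12: h = 1.11 m (water level in the piezometer is the total head).
Head difference: h(MW-7) − h(MW-12) = 5.45 − 1.11 = 4.34 m.
Hydraulic gradient: i = |Δh| / L = 4.34 / 2283.7 = 0.00190.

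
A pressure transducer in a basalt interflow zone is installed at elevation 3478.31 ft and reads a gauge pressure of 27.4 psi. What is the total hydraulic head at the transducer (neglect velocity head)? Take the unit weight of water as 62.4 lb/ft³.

h ≈ 3541.54 ft

ψ = 144·P/γ = 144 × 27.4 / 62.4 = 63.23 ft.
h = z + ψ = 3478.31 + 63.23 = 3541.54 ft.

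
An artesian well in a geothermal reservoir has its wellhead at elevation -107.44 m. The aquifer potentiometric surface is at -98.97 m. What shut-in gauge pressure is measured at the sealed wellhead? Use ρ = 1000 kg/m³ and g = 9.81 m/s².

Head above the cap: Δh = -98.97 − (-107.44) = 8.47 m.
P = ρgΔh = 1000 × 9.81 × 8.47 = 83091 Pa ≈ 83.1 kPa.

P ≈ 83.1 kPa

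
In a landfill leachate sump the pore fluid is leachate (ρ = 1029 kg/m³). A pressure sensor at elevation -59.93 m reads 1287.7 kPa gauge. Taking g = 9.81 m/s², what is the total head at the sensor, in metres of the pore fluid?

h ≈ 67.63 m

ψ = P/(ρg) = 1287.7×1000 / (1029 × 9.81) = 127.56 m.
h = z + ψ = -59.93 + 127.56 = 67.63 m.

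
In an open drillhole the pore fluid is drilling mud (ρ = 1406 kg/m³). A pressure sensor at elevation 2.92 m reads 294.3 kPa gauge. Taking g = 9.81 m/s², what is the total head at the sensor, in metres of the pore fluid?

ψ = P/(ρg) = 294.3×1000 / (1406 × 9.81) = 21.34 m.
h = z + ψ = 2.92 + 21.34 = 24.26 m.

h ≈ 24.26 m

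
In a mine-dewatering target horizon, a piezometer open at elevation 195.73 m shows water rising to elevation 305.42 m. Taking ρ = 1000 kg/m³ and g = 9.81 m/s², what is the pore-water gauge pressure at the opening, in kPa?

P ≈ 1080 kPa

Pressure head ψ = h − z = 305.42 − 195.73 = 109.69 m.
P = ρgψ = 1000 × 9.81 × 109.69 = 1076059 Pa ≈ 1080 kPa.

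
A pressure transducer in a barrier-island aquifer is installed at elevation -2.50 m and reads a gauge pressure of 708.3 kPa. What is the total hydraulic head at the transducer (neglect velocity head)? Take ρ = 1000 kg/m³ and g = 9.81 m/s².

ψ = P/(ρg) = 708.3×1000 / (1000 × 9.81) = 72.20 m.
h = z + ψ = -2.50 + 72.20 = 69.70 m.

h ≈ 69.70 m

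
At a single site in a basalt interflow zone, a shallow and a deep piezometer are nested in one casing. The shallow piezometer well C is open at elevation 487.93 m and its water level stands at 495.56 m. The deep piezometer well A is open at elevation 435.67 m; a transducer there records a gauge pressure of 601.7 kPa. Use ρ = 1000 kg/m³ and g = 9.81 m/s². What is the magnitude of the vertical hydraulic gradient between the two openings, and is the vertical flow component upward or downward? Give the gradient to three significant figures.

Total head at well C: h = 495.56 m (water level in the standpipe).
Pressure head at well A: ψ = P/(ρg) = 601.7×1000 / (1000 × 9.81) = 61.34 m.
Total head at well A: h = z + ψ = 435.67 + 61.34 = 497.01 m.
Δh = h(well C) − h(well A) = 495.56 − 497.01 = -1.45 m.
Vertical separation Δz = 487.93 − 435.67 = 52.26 m.
|i_v| = |Δh| / Δz = 1.45 / 52.26 = 0.0277.
Head is higher in the deep piezometer, so vertical flow is upward (discharge condition).

|i_v| ≈ 0.0277; vertical flow is upward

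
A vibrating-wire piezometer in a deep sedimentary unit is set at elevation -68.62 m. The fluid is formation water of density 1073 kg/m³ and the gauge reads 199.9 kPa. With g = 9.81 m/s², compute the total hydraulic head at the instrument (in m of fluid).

h ≈ -49.63 m

ψ = P/(ρg) = 199.9×1000 / (1073 × 9.81) = 18.99 m.
h = z + ψ = -68.62 + 18.99 = -49.63 m.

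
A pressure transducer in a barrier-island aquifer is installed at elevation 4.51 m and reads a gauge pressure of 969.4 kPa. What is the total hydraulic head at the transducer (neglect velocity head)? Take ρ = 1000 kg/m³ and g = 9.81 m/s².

ψ = P/(ρg) = 969.4×1000 / (1000 × 9.81) = 98.82 m.
h = z + ψ = 4.51 + 98.82 = 103.33 m.

h ≈ 103.33 m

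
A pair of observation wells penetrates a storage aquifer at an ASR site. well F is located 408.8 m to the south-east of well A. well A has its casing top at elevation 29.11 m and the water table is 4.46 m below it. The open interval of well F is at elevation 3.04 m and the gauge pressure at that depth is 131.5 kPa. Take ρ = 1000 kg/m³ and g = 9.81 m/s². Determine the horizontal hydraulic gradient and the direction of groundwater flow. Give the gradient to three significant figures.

i ≈ 0.0201; groundwater flows toward the south-east

Total head at well A: h = 29.11 − 4.46 = 24.65 m.
Pressure head at well F: ψ = P/(ρg) = 131.5×1000 / (1000 × 9.81) = 13.40 m.
Total head at well F: h = z + ψ = 3.04 + 13.40 = 16.44 m.
Head difference: h(well A) − h(well F) = 24.65 − 16.44 = 8.21 m.
Hydraulic gradient: i = |Δh| / L = 8.21 / 408.8 = 0.0201.
Flow is from higher to lower head: from well A toward well F, i.e. toward the south-east.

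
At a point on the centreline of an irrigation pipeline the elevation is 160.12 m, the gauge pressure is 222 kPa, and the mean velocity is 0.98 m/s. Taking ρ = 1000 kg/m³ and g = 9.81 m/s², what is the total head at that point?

h ≈ 182.80 m

Pressure head ψ = P/(ρg) = 222×1000 / (1000 × 9.81) = 22.63 m.
Velocity head = v²/(2g) = 0.98² / (2 × 9.81) = 0.049 m.
h = z + ψ + v²/(2g) = 160.12 + 22.63 + 0.049 = 182.80 m.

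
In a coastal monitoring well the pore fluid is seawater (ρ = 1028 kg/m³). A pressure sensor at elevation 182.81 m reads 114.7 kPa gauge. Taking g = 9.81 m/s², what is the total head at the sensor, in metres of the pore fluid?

h ≈ 194.18 m

ψ = P/(ρg) = 114.7×1000 / (1028 × 9.81) = 11.37 m.
h = z + ψ = 182.81 + 11.37 = 194.18 m.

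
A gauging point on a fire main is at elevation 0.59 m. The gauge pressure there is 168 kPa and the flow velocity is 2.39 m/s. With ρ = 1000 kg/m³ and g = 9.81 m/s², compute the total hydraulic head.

Pressure head ψ = P/(ρg) = 168×1000 / (1000 × 9.81) = 17.13 m.
Velocity head = v²/(2g) = 2.39² / (2 × 9.81) = 0.291 m.
h = z + ψ + v²/(2g) = 0.59 + 17.13 + 0.291 = 18.01 m.

h ≈ 18.01 m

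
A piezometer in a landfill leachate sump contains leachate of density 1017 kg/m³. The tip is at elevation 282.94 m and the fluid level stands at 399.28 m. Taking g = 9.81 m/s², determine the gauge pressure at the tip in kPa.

Pressure head ψ = h − z = 399.28 − 282.94 = 116.34 m.
P = ρgψ = 1017 × 9.81 × 116.34 = 1160697 Pa ≈ 1160 kPa.

P ≈ 1160 kPa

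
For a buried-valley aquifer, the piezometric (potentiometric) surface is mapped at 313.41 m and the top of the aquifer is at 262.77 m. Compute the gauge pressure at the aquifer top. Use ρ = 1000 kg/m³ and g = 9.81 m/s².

P ≈ 497 kPa

Pressure head at the aquifer top: ψ = h − z = 313.41 − 262.77 = 50.64 m.
P = ρgψ = 1000 × 9.81 × 50.64 = 496778 Pa ≈ 497 kPa.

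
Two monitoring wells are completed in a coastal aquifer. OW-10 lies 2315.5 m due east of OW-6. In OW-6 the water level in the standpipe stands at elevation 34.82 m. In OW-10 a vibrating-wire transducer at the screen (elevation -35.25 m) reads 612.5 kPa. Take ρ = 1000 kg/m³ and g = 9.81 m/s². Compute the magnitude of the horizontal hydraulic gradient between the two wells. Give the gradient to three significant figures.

Total head at OW-6: h = 34.82 m (water level in the piezometer is the total head).
Pressure head at OW-10: ψ = P/(ρg) = 612.5×1000 / (1000 × 9.81) = 62.44 m.
Total head at OW-10: h = z + ψ = -35.25 + 62.44 = 27.19 m.
Head difference: h(OW-6) − h(OW-10) = 34.82 − 27.19 = 7.63 m.
Hydraulic gradient: i = |Δh| / L = 7.63 / 2315.5 = 0.00330.

i ≈ 0.00330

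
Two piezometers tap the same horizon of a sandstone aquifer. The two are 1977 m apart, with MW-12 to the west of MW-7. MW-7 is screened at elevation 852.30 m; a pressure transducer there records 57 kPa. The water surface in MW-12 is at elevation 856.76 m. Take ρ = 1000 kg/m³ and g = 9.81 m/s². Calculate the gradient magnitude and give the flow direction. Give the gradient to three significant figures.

i ≈ 0.000683; groundwater flows toward the west

Pressure head at MW-7: ψ = P/(ρg) = 57×1000 / (1000 × 9.81) = 5.81 m.
Total head at MW-7: h = z + ψ = 852.30 + 5.81 = 858.11 m.
Total head at MW-12: h = 856.76 m (water level in the piezometer is the total head).
Head difference: h(MW-7) − h(MW-12) = 858.11 − 856.76 = 1.35 m.
Hydraulic gradient: i = |Δh| / L = 1.35 / 1977 = 0.000683.
Flow is from higher to lower head: from MW-7 toward MW-12, i.e. toward the west.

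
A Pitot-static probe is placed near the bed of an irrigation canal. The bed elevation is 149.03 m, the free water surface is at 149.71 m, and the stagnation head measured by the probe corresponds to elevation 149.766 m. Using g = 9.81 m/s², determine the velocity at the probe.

v ≈ 1.05 m/s

Near the bed, under hydrostatic conditions, the piezometric head (z + ψ) equals the free-surface elevation, 149.71 m.
Velocity head = total − piezometric = 149.766 − 149.71 = 0.056 m.
v = √(2g·h_v) = √(2 × 9.81 × 0.056) = 1.05 m/s.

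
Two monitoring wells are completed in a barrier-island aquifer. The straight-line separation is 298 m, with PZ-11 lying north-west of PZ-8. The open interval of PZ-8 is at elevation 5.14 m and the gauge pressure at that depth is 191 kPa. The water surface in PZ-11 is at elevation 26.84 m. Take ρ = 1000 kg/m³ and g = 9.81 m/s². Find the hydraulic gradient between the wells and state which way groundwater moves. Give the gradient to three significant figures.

i ≈ 0.00748; groundwater flows toward the south-east

Pressure head at PZ-8: ψ = P/(ρg) = 191×1000 / (1000 × 9.81) = 19.47 m.
Total head at PZ-8: h = z + ψ = 5.14 + 19.47 = 24.61 m.
Total head at PZ-11: h = 26.84 m (water level in the piezometer is the total head).
Head difference: h(PZ-8) − h(PZ-11) = 24.61 − 26.84 = -2.23 m.
Hydraulic gradient: i = |Δh| / L = 2.23 / 298 = 0.00748.
Flow is from higher to lower head: from PZ-11 toward PZ-8, i.e. toward the south-east.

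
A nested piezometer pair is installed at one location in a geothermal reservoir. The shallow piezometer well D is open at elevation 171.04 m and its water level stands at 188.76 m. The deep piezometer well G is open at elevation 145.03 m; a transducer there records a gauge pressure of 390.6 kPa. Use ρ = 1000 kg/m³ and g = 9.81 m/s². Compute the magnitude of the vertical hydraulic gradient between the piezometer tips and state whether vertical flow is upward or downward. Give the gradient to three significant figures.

Total head at well D: h = 188.76 m (water level in the standpipe).
Pressure head at well G: ψ = P/(ρg) = 390.6×1000 / (1000 × 9.81) = 39.82 m.
Total head at well G: h = z + ψ = 145.03 + 39.82 = 184.85 m.
Δh = h(well D) − h(well G) = 188.76 − 184.85 = 3.91 m.
Vertical separation Δz = 171.04 − 145.03 = 26.01 m.
|i_v| = |Δh| / Δz = 3.91 / 26.01 = 0.150.
Head is higher in the shallow piezometer, so vertical flow is downward (recharge condition).

|i_v| ≈ 0.150; vertical flow is downward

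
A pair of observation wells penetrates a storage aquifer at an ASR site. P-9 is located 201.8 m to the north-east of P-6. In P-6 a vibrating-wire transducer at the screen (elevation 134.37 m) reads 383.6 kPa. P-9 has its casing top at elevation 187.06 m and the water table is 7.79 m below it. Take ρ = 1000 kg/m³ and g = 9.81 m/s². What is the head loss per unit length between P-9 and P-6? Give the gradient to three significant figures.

i ≈ 0.0287 m/m

Pressure head at P-6: ψ = P/(ρg) = 383.6×1000 / (1000 × 9.81) = 39.10 m.
Total head at P-6: h = z + ψ = 134.37 + 39.10 = 173.47 m.
Total head at P-9: h = 187.06 − 7.79 = 179.27 m.
Head difference: h(P-6) − h(P-9) = 173.47 − 179.27 = -5.80 m.
Hydraulic gradient: i = |Δh| / L = 5.80 / 201.8 = 0.0287.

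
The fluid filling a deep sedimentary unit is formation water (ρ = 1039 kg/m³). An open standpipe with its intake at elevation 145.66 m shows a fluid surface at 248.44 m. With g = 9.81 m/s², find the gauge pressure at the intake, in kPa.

P ≈ 1050 kPa

Pressure head ψ = h − z = 248.44 − 145.66 = 102.78 m.
P = ρgψ = 1039 × 9.81 × 102.78 = 1047594 Pa ≈ 1050 kPa.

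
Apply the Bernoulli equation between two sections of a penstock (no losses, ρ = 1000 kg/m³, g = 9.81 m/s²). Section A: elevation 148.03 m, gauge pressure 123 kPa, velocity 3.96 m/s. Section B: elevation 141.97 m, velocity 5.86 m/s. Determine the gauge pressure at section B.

Pressure head at A: ψ₁ = P₁/(ρg) = 123×1000 / (1000 × 9.81) = 12.54 m.
Velocity heads: v₁²/2g = 3.96²/19.62 = 0.799 m; v₂²/2g = 5.86²/19.62 = 1.750 m.
Total head H = z₁ + ψ₁ + v₁²/2g = 148.03 + 12.54 + 0.799 = 161.37 m.
ψ₂ = H − z₂ − v₂²/2g = 161.37 − 141.97 − 1.750 = 17.65 m.
P₂ = ρgψ₂ = 1000 × 9.81 × 17.65 ≈ 173 kPa.

P₂ ≈ 173 kPa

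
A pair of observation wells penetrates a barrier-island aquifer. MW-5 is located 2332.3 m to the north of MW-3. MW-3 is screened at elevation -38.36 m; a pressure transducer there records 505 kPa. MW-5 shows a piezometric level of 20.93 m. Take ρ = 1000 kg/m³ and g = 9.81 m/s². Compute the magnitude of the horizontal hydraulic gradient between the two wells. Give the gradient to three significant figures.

i ≈ 0.00335

Pressure head at MW-3: ψ = P/(ρg) = 505×1000 / (1000 × 9.81) = 51.48 m.
Total head at MW-3: h = z + ψ = -38.36 + 51.48 = 13.12 m.
Total head at MW-5: h = 20.93 m (water level in the piezometer is the total head).
Head difference: h(MW-3) − h(MW-5) = 13.12 − 20.93 = -7.81 m.
Hydraulic gradient: i = |Δh| / L = 7.81 / 2332.3 = 0.00335.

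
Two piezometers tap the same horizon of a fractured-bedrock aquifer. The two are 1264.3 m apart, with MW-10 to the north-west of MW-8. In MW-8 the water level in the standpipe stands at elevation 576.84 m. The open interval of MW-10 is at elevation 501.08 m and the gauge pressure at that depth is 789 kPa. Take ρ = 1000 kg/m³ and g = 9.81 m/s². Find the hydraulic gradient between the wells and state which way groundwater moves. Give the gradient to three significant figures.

i ≈ 0.00369; groundwater flows toward the south-east

Total head at MW-8: h = 576.84 m (water level in the piezometer is the total head).
Pressure head at MW-10: ψ = P/(ρg) = 789×1000 / (1000 × 9.81) = 80.43 m.
Total head at MW-10: h = z + ψ = 501.08 + 80.43 = 581.51 m.
Head difference: h(MW-8) − h(MW-10) = 576.84 − 581.51 = -4.67 m.
Hydraulic gradient: i = |Δh| / L = 4.67 / 1264.3 = 0.00369.
Flow is from higher to lower head: from MW-10 toward MW-8, i.e. toward the south-east.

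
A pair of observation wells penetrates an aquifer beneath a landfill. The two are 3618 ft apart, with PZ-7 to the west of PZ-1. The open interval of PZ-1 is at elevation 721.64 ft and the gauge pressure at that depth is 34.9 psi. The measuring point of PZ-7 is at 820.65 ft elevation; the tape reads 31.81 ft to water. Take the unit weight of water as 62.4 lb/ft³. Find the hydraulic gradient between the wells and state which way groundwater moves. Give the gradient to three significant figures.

i ≈ 0.00369; groundwater flows toward the west

Pressure head at PZ-1: ψ = 144·P/γ = 144 × 34.9 / 62.4 = 80.54 ft.
Total head at PZ-1: h = z + ψ = 721.64 + 80.54 = 802.18 ft.
Total head at PZ-7: h = 820.65 − 31.81 = 788.84 ft.
Head difference: h(PZ-1) − h(PZ-7) = 802.18 − 788.84 = 13.34 ft.
Hydraulic gradient: i = |Δh| / L = 13.34 / 3618 = 0.00369.
Flow is from higher to lower head: from PZ-1 toward PZ-7, i.e. toward the west.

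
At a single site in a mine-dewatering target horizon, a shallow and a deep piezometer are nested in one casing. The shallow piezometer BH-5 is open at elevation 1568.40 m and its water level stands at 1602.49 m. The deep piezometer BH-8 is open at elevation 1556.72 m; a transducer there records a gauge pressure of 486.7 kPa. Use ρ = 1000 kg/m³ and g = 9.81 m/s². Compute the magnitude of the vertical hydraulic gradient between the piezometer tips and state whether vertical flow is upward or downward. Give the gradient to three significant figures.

|i_v| ≈ 0.329; vertical flow is upward

Total head at BH-5: h = 1602.49 m (water level in the standpipe).
Pressure head at BH-8: ψ = P/(ρg) = 486.7×1000 / (1000 × 9.81) = 49.61 m.
Total head at BH-8: h = z + ψ = 1556.72 + 49.61 = 1606.33 m.
Δh = h(BH-5) − h(BH-8) = 1602.49 − 1606.33 = -3.84 m.
Vertical separation Δz = 1568.40 − 1556.72 = 11.68 m.
|i_v| = |Δh| / Δz = 3.84 / 11.68 = 0.329.
Head is higher in the deep piezometer, so vertical flow is upward (discharge condition).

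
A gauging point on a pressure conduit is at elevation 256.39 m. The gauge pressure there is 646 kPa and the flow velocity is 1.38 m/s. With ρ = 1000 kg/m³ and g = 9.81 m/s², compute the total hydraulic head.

Pressure head ψ = P/(ρg) = 646×1000 / (1000 × 9.81) = 65.85 m.
Velocity head = v²/(2g) = 1.38² / (2 × 9.81) = 0.097 m.
h = z + ψ + v²/(2g) = 256.39 + 65.85 + 0.097 = 322.34 m.

h ≈ 322.34 m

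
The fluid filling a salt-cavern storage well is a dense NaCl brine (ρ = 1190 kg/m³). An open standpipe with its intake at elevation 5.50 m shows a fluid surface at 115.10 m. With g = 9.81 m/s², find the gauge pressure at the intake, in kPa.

Pressure head ψ = h − z = 115.10 − 5.50 = 109.60 m.
P = ρgψ = 1190 × 9.81 × 109.60 = 1279459 Pa ≈ 1280 kPa.

P ≈ 1280 kPa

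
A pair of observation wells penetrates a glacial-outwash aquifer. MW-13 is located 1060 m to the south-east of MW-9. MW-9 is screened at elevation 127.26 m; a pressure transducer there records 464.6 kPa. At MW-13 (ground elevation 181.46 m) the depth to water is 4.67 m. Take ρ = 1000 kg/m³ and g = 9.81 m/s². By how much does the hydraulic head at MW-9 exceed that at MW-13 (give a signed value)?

Pressure head at MW-9: ψ = P/(ρg) = 464.6×1000 / (1000 × 9.81) = 47.36 m.
Total head at MW-9: h = z + ψ = 127.26 + 47.36 = 174.62 m.
Total head at MW-13: h = 181.46 − 4.67 = 176.79 m.
Head difference: h(MW-9) − h(MW-13) = 174.62 − 176.79 = -2.17 m.

Δh ≈ -2.17 m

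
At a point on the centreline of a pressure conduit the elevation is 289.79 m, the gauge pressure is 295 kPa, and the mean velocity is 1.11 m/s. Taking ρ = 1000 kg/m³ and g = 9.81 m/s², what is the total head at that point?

Pressure head ψ = P/(ρg) = 295×1000 / (1000 × 9.81) = 30.07 m.
Velocity head = v²/(2g) = 1.11² / (2 × 9.81) = 0.063 m.
h = z + ψ + v²/(2g) = 289.79 + 30.07 + 0.063 = 319.92 m.

h ≈ 319.92 m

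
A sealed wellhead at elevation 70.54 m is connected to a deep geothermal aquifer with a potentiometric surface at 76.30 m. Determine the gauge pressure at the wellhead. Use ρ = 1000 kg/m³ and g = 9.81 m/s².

Head above the cap: Δh = 76.30 − 70.54 = 5.76 m.
P = ρgΔh = 1000 × 9.81 × 5.76 = 56506 Pa ≈ 56.5 kPa.

P ≈ 56.5 kPa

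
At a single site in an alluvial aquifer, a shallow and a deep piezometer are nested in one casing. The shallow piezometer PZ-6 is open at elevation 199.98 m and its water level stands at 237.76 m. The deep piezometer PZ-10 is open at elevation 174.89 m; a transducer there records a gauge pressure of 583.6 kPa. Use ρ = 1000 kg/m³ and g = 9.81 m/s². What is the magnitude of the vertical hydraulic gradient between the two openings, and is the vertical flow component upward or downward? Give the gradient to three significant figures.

Total head at PZ-6: h = 237.76 m (water level in the standpipe).
Pressure head at PZ-10: ψ = P/(ρg) = 583.6×1000 / (1000 × 9.81) = 59.49 m.
Total head at PZ-10: h = z + ψ = 174.89 + 59.49 = 234.38 m.
Δh = h(PZ-6) − h(PZ-10) = 237.76 − 234.38 = 3.38 m.
Vertical separation Δz = 199.98 − 174.89 = 25.09 m.
|i_v| = |Δh| / Δz = 3.38 / 25.09 = 0.135.
Head is higher in the shallow piezometer, so vertical flow is downward (recharge condition).

|i_v| ≈ 0.135; vertical flow is downward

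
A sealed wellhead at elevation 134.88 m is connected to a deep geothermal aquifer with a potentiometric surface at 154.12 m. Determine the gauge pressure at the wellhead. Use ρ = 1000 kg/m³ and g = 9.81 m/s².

Head above the cap: Δh = 154.12 − 134.88 = 19.24 m.
P = ρgΔh = 1000 × 9.81 × 19.24 = 188744 Pa ≈ 189 kPa.

P ≈ 189 kPa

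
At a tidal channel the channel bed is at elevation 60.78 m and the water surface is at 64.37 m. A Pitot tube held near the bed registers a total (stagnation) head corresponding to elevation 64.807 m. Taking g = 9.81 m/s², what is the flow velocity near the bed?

Near the bed, under hydrostatic conditions, the piezometric head (z + ψ) equals the free-surface elevation, 64.37 m.
Velocity head = total − piezometric = 64.807 − 64.37 = 0.437 m.
v = √(2g·h_v) = √(2 × 9.81 × 0.437) = 2.93 m/s.

v ≈ 2.93 m/s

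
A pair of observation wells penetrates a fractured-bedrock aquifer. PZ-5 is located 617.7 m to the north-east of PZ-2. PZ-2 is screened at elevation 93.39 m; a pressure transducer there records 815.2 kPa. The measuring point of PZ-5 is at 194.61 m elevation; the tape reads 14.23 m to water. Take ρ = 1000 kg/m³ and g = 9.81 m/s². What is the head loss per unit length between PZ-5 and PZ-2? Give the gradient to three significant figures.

i ≈ 0.00630 m/m

Pressure head at PZ-2: ψ = P/(ρg) = 815.2×1000 / (1000 × 9.81) = 83.10 m.
Total head at PZ-2: h = z + ψ = 93.39 + 83.10 = 176.49 m.
Total head at PZ-5: h = 194.61 − 14.23 = 180.38 m.
Head difference: h(PZ-2) − h(PZ-5) = 176.49 − 180.38 = -3.89 m.
Hydraulic gradient: i = |Δh| / L = 3.89 / 617.7 = 0.00630.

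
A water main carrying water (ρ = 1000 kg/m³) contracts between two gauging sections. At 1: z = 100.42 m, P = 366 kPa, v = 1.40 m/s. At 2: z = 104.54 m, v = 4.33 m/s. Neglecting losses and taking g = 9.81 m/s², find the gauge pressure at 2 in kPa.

P₂ ≈ 317 kPa

Pressure head at 1: ψ₁ = P₁/(ρg) = 366×1000 / (1000 × 9.81) = 37.31 m.
Velocity heads: v₁²/2g = 1.40²/19.62 = 0.100 m; v₂²/2g = 4.33²/19.62 = 0.956 m.
Total head H = z₁ + ψ₁ + v₁²/2g = 100.42 + 37.31 + 0.100 = 137.83 m.
ψ₂ = H − z₂ − v₂²/2g = 137.83 − 104.54 − 0.956 = 32.33 m.
P₂ = ρgψ₂ = 1000 × 9.81 × 32.33 ≈ 317 kPa.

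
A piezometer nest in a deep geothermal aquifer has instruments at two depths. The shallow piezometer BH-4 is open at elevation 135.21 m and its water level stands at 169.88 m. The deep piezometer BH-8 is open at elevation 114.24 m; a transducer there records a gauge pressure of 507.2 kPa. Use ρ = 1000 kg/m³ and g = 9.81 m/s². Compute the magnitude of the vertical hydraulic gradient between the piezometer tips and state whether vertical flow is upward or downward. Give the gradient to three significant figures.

Total head at BH-4: h = 169.88 m (water level in the standpipe).
Pressure head at BH-8: ψ = P/(ρg) = 507.2×1000 / (1000 × 9.81) = 51.70 m.
Total head at BH-8: h = z + ψ = 114.24 + 51.70 = 165.94 m.
Δh = h(BH-4) − h(BH-8) = 169.88 − 165.94 = 3.94 m.
Vertical separation Δz = 135.21 − 114.24 = 20.97 m.
|i_v| = |Δh| / Δz = 3.94 / 20.97 = 0.188.
Head is higher in the shallow piezometer, so vertical flow is downward (recharge condition).

|i_v| ≈ 0.188; vertical flow is downward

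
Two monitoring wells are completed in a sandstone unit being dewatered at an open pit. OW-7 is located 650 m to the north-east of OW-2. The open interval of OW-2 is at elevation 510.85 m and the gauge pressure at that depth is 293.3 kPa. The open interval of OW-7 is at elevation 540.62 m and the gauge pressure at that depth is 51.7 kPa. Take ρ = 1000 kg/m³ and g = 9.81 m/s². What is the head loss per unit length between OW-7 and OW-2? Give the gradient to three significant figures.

Pressure head at OW-2: ψ = P/(ρg) = 293.3×1000 / (1000 × 9.81) = 29.90 m.
Total head at OW-2: h = z + ψ = 510.85 + 29.90 = 540.75 m.
Pressure head at OW-7: ψ = P/(ρg) = 51.7×1000 / (1000 × 9.81) = 5.27 m.
Total head at OW-7: h = z + ψ = 540.62 + 5.27 = 545.89 m.
Head difference: h(OW-2) − h(OW-7) = 540.75 − 545.89 = -5.14 m.
Hydraulic gradient: i = |Δh| / L = 5.14 / 650 = 0.00791.

i ≈ 0.00791 m/m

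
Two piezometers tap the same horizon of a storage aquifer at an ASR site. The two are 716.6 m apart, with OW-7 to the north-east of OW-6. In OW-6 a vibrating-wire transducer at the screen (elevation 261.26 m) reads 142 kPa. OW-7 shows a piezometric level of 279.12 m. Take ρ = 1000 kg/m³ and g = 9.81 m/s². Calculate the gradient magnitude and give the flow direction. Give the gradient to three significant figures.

Pressure head at OW-6: ψ = P/(ρg) = 142×1000 / (1000 × 9.81) = 14.48 m.
Total head at OW-6: h = z + ψ = 261.26 + 14.48 = 275.74 m.
Total head at OW-7: h = 279.12 m (water level in the piezometer is the total head).
Head difference: h(OW-6) − h(OW-7) = 275.74 − 279.12 = -3.38 m.
Hydraulic gradient: i = |Δh| / L = 3.38 / 716.6 = 0.00472.
Flow is from higher to lower head: from OW-7 toward OW-6, i.e. toward the south-west.

i ≈ 0.00472; groundwater flows toward the south-west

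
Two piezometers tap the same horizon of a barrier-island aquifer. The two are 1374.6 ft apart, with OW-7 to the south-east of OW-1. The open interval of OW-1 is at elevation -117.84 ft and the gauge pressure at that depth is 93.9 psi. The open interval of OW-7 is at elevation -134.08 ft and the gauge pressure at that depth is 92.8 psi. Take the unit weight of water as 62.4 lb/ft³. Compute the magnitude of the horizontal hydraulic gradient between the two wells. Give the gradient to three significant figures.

i ≈ 0.0137

Pressure head at OW-1: ψ = 144·P/γ = 144 × 93.9 / 62.4 = 216.69 ft.
Total head at OW-1: h = z + ψ = -117.84 + 216.69 = 98.85 ft.
Pressure head at OW-7: ψ = 144·P/γ = 144 × 92.8 / 62.4 = 214.15 ft.
Total head at OW-7: h = z + ψ = -134.08 + 214.15 = 80.07 ft.
Head difference: h(OW-1) − h(OW-7) = 98.85 − 80.07 = 18.78 ft.
Hydraulic gradient: i = |Δh| / L = 18.78 / 1374.6 = 0.0137.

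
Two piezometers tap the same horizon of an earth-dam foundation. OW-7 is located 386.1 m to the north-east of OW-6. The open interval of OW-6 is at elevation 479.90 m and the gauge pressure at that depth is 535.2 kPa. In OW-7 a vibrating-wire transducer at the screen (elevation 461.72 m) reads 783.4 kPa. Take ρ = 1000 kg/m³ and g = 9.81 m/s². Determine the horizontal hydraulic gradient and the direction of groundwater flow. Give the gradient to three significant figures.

Pressure head at OW-6: ψ = P/(ρg) = 535.2×1000 / (1000 × 9.81) = 54.56 m.
Total head at OW-6: h = z + ψ = 479.90 + 54.56 = 534.46 m.
Pressure head at OW-7: ψ = P/(ρg) = 783.4×1000 / (1000 × 9.81) = 79.86 m.
Total head at OW-7: h = z + ψ = 461.72 + 79.86 = 541.58 m.
Head difference: h(OW-6) − h(OW-7) = 534.46 − 541.58 = -7.12 m.
Hydraulic gradient: i = |Δh| / L = 7.12 / 386.1 = 0.0184.
Flow is from higher to lower head: from OW-7 toward OW-6, i.e. toward the south-west.

i ≈ 0.0184; groundwater flows toward the south-west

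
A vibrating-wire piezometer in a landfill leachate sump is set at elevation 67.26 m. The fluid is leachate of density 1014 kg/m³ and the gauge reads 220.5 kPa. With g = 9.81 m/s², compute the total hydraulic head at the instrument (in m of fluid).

h ≈ 89.43 m

ψ = P/(ρg) = 220.5×1000 / (1014 × 9.81) = 22.17 m.
h = z + ψ = 67.26 + 22.17 = 89.43 m.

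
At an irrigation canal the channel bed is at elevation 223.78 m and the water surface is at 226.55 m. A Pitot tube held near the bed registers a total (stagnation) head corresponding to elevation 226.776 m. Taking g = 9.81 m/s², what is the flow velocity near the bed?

v ≈ 2.11 m/s

Near the bed, under hydrostatic conditions, the piezometric head (z + ψ) equals the free-surface elevation, 226.55 m.
Velocity head = total − piezometric = 226.776 − 226.55 = 0.226 m.
v = √(2g·h_v) = √(2 × 9.81 × 0.226) = 2.11 m/s.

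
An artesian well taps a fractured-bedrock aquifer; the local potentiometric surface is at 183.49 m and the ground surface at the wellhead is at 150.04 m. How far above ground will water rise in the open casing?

≈ 33.45 m above ground

Water rises to the potentiometric surface, so the rise above ground = 183.49 − 150.04 = 33.45 m.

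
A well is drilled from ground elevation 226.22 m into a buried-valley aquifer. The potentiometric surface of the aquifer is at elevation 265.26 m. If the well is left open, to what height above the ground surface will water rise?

Water rises to the potentiometric surface, so the rise above ground = 265.26 − 226.22 = 39.04 m.

≈ 39.04 m above ground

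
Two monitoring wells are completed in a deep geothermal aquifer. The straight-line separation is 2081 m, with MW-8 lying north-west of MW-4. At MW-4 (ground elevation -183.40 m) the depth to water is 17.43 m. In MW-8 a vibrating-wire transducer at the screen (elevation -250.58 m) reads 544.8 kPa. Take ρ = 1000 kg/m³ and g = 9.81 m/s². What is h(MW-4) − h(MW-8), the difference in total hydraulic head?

Total head at MW-4: h = -183.40 − 17.43 = -200.83 m.
Pressure head at MW-8: ψ = P/(ρg) = 544.8×1000 / (1000 × 9.81) = 55.54 m.
Total head at MW-8: h = z + ψ = -250.58 + 55.54 = -195.04 m.
Head difference: h(MW-4) − h(MW-8) = -200.83 − (-195.04) = -5.79 m.

Δh ≈ -5.79 m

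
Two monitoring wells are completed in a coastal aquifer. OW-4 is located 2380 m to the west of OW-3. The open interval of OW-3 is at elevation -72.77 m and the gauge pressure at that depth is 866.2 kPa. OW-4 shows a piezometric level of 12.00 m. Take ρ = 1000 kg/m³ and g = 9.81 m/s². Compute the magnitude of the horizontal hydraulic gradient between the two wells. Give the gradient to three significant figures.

Pressure head at OW-3: ψ = P/(ρg) = 866.2×1000 / (1000 × 9.81) = 88.30 m.
Total head at OW-3: h = z + ψ = -72.77 + 88.30 = 15.53 m.
Total head at OW-4: h = 12.00 m (water level in the piezometer is the total head).
Head difference: h(OW-3) − h(OW-4) = 15.53 − 12.00 = 3.53 m.
Hydraulic gradient: i = |Δh| / L = 3.53 / 2380 = 0.00148.

i ≈ 0.00148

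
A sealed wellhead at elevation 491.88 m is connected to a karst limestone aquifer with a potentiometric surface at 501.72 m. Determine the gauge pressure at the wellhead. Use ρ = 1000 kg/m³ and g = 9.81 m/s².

P ≈ 96.5 kPa

Head above the cap: Δh = 501.72 − 491.88 = 9.84 m.
P = ρgΔh = 1000 × 9.81 × 9.84 = 96530 Pa ≈ 96.5 kPa.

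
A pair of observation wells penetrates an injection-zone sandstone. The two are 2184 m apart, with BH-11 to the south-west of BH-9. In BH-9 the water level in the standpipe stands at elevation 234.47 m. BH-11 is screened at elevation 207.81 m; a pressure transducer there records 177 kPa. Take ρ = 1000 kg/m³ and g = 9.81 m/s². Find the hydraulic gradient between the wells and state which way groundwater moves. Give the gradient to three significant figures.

i ≈ 0.00395; groundwater flows toward the south-west

Total head at BH-9: h = 234.47 m (water level in the piezometer is the total head).
Pressure head at BH-11: ψ = P/(ρg) = 177×1000 / (1000 × 9.81) = 18.04 m.
Total head at BH-11: h = z + ψ = 207.81 + 18.04 = 225.85 m.
Head difference: h(BH-9) − h(BH-11) = 234.47 − 225.85 = 8.62 m.
Hydraulic gradient: i = |Δh| / L = 8.62 / 2184 = 0.00395.
Flow is from higher to lower head: from BH-9 toward BH-11, i.e. toward the south-west.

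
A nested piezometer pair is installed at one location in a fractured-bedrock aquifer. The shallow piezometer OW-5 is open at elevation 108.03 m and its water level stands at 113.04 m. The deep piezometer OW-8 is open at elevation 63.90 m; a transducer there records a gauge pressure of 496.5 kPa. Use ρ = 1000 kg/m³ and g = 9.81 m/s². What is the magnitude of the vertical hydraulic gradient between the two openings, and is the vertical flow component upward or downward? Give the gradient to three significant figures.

Total head at OW-5: h = 113.04 m (water level in the standpipe).
Pressure head at OW-8: ψ = P/(ρg) = 496.5×1000 / (1000 × 9.81) = 50.61 m.
Total head at OW-8: h = z + ψ = 63.90 + 50.61 = 114.51 m.
Δh = h(OW-5) − h(OW-8) = 113.04 − 114.51 = -1.47 m.
Vertical separation Δz = 108.03 − 63.90 = 44.13 m.
|i_v| = |Δh| / Δz = 1.47 / 44.13 = 0.0333.
Head is higher in the deep piezometer, so vertical flow is upward (discharge condition).

|i_v| ≈ 0.0333; vertical flow is upward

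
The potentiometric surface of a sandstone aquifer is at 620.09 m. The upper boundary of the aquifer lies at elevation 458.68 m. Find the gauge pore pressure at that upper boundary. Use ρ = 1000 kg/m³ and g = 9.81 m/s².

P ≈ 1580 kPa

Pressure head at the aquifer top: ψ = h − z = 620.09 − 458.68 = 161.41 m.
P = ρgψ = 1000 × 9.81 × 161.41 = 1583432 Pa ≈ 1580 kPa.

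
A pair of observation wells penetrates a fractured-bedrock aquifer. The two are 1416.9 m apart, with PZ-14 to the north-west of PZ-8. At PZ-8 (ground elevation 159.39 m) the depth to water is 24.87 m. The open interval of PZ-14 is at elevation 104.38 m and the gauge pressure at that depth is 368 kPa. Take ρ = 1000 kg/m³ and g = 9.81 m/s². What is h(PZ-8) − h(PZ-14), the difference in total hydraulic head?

Δh ≈ -7.37 m

Total head at PZ-8: h = 159.39 − 24.87 = 134.52 m.
Pressure head at PZ-14: ψ = P/(ρg) = 368×1000 / (1000 × 9.81) = 37.51 m.
Total head at PZ-14: h = z + ψ = 104.38 + 37.51 = 141.89 m.
Head difference: h(PZ-8) − h(PZ-14) = 134.52 − 141.89 = -7.37 m.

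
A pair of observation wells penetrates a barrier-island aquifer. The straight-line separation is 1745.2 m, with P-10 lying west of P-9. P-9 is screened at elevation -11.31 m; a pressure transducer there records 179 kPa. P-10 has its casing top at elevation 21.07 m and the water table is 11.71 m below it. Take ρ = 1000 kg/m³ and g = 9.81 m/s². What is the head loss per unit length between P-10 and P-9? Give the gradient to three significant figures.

Pressure head at P-9: ψ = P/(ρg) = 179×1000 / (1000 × 9.81) = 18.25 m.
Total head at P-9: h = z + ψ = -11.31 + 18.25 = 6.94 m.
Total head at P-10: h = 21.07 − 11.71 = 9.36 m.
Head difference: h(P-9) − h(P-10) = 6.94 − 9.36 = -2.42 m.
Hydraulic gradient: i = |Δh| / L = 2.42 / 1745.2 = 0.00139.

i ≈ 0.00139 m/m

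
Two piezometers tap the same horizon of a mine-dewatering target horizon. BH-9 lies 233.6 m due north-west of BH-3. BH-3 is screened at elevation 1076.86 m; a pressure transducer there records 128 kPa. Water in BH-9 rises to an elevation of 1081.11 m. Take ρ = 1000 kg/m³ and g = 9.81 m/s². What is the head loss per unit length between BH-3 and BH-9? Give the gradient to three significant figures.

i ≈ 0.0377 m/m

Pressure head at BH-3: ψ = P/(ρg) = 128×1000 / (1000 × 9.81) = 13.05 m.
Total head at BH-3: h = z + ψ = 1076.86 + 13.05 = 1089.91 m.
Total head at BH-9: h = 1081.11 m (water level in the piezometer is the total head).
Head difference: h(BH-3) − h(BH-9) = 1089.91 − 1081.11 = 8.80 m.
Hydraulic gradient: i = |Δh| / L = 8.80 / 233.6 = 0.0377.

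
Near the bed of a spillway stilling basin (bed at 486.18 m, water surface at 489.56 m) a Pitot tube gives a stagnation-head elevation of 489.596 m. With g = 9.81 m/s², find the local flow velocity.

v ≈ 0.840 m/s

Near the bed, under hydrostatic conditions, the piezometric head (z + ψ) equals the free-surface elevation, 489.56 m.
Velocity head = total − piezometric = 489.596 − 489.56 = 0.036 m.
v = √(2g·h_v) = √(2 × 9.81 × 0.036) = 0.840 m/s.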